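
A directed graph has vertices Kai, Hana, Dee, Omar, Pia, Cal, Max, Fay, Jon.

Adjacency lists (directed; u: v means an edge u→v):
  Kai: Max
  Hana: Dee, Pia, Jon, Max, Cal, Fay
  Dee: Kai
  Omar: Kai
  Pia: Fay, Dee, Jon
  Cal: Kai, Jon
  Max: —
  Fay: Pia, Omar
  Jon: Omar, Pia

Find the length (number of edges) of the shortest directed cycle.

2

For each vertex v, BFS finds the shortest path from v back to v.
The shortest such closed walk is Fay → Pia → Fay, length 2.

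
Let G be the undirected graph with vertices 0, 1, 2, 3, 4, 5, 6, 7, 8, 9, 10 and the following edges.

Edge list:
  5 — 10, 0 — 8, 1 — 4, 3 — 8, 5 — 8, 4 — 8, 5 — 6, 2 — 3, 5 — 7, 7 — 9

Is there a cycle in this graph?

DFS, tracking each vertex's parent; an edge to a visited non-parent vertex closes a cycle.
Start from 7:
visit 7 (parent –)
  visit 5 (parent 7)
    visit 10 (parent 5)
      10–5: parent, skip
    visit 6 (parent 5)
      6–5: parent, skip
    visit 8 (parent 5)
      visit 0 (parent 8)
        0–8: parent, skip
      visit 3 (parent 8)
        3–8: parent, skip
        visit 2 (parent 3)
          2–3: parent, skip
      visit 4 (parent 8)
        visit 1 (parent 4)
          1–4: parent, skip
        4–8: parent, skip
      8–5: parent, skip
    5–7: parent, skip
  visit 9 (parent 7)
    9–7: parent, skip
No non-parent visited neighbor found — the graph is a forest.

No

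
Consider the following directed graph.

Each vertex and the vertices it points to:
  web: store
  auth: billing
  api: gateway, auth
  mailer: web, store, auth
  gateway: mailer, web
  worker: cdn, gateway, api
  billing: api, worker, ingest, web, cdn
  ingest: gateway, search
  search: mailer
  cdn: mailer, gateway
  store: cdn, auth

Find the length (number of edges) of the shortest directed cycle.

3

For each vertex v, BFS finds the shortest path from v back to v.
The shortest such closed walk is billing → api → auth → billing, length 3.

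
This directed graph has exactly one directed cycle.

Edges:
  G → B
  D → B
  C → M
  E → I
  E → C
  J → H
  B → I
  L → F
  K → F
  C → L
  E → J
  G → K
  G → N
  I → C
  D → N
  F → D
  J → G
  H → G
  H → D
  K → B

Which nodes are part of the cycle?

B, C, D, F, I, L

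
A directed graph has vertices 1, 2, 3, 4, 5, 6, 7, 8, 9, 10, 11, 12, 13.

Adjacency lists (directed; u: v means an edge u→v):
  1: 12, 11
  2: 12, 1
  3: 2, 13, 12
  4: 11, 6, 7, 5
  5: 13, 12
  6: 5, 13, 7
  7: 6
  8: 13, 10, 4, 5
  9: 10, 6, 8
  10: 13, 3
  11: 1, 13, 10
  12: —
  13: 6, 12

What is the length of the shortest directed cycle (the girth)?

For each vertex v, BFS finds the shortest path from v back to v.
The shortest such closed walk is 11 → 1 → 11, length 2.

2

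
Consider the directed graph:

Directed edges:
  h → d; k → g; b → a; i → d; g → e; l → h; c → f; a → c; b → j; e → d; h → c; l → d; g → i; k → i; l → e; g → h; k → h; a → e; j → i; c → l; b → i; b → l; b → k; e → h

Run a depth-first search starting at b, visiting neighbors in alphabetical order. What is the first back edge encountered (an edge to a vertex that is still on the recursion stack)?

h→c

DFS from b (visiting neighbors in alphabetical order); mark gray on enter, black on exit:
b gray
  a gray
    c gray
      f gray
      f black
      l gray
        d gray
        d black
        e gray
          e→d: d black — skip
          h gray
            h→c: c is gray → back edge
First back edge: h → c.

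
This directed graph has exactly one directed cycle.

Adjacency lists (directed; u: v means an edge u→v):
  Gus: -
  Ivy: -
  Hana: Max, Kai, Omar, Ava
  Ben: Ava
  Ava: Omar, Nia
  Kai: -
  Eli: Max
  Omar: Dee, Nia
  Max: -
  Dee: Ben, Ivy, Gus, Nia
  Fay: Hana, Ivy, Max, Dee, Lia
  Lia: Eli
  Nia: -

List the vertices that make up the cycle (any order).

DFS with gray/black marking from Dee:
Dee gray
  Ben gray
    Ava gray
      Omar gray
        Omar→Dee: Dee is gray → back edge
Back edge closes the cycle Dee → Ben → Ava → Omar → Dee; its vertices are {Ava, Ben, Dee, Omar}.

Ava, Ben, Dee, Omar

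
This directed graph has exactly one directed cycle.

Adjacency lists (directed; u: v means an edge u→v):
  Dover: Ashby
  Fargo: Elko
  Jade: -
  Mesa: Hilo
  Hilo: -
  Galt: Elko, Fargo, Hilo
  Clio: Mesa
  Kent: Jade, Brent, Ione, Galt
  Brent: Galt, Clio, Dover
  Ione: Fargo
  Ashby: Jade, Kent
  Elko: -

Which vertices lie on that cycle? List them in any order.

Kent, Ashby, Brent, Dover

DFS with gray/black marking from Kent:
Kent gray
  Jade gray
  Jade black
  Brent gray
    Galt gray
      Elko gray
      Elko black
      Fargo gray
        Fargo→Elko: Elko black — skip
      Fargo black
      Hilo gray
      Hilo black
    Galt black
    Clio gray
      Mesa gray
        Mesa→Hilo: Hilo black — skip
      Mesa black
    Clio black
    Dover gray
      Ashby gray
        Ashby→Jade: Jade black — skip
        Ashby→Kent: Kent is gray → back edge
Back edge closes the cycle Kent → Brent → Dover → Ashby → Kent; its vertices are {Kent, Ashby, Brent, Dover}.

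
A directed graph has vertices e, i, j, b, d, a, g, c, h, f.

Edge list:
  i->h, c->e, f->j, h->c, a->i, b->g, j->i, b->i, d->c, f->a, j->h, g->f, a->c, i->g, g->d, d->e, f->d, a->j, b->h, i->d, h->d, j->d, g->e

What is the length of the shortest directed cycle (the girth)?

For each vertex v, BFS finds the shortest path from v back to v.
The shortest such closed walk is i → g → f → a → i, length 4.

4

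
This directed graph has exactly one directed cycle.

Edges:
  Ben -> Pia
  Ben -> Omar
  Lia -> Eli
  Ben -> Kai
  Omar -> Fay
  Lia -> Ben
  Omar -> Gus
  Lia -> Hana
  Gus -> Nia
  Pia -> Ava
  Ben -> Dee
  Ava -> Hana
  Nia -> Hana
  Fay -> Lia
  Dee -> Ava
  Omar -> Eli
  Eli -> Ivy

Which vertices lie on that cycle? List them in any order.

DFS with gray/black marking from Ben:
Ben gray
  Pia gray
    Ava gray
      Hana gray
      Hana black
    Ava black
  Pia black
  Omar gray
    Eli gray
      Ivy gray
      Ivy black
    Eli black
    Fay gray
      Lia gray
        Lia→Eli: Eli black — skip
        Lia→Hana: Hana black — skip
        Lia→Ben: Ben is gray → back edge
Back edge closes the cycle Ben → Omar → Fay → Lia → Ben; its vertices are {Ben, Fay, Lia, Omar}.

Ben, Fay, Lia, Omar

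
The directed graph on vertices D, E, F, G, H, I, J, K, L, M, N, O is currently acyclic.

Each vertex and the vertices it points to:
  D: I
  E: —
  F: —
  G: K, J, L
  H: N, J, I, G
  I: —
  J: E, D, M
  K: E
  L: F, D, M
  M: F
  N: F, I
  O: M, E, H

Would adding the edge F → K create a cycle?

No

Adding F→K creates a cycle iff K can already reach F.
Explore from K: no path reaches F. The graph stays acyclic.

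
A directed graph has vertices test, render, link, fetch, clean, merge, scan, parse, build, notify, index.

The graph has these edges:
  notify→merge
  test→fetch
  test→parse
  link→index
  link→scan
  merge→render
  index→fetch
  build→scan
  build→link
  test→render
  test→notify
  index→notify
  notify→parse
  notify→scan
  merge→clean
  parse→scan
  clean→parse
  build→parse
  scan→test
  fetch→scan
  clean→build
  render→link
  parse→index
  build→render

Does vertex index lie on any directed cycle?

Yes

index is on a cycle iff index can reach itself via ≥1 edge.
index → notify → parse → index — yes.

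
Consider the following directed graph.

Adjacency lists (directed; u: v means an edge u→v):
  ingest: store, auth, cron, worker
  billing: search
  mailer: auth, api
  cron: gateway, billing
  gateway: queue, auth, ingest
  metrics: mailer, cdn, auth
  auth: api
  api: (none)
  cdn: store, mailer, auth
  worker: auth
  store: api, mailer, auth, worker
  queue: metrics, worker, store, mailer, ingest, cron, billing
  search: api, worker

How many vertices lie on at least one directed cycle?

A vertex is on a directed cycle iff it belongs to a strongly connected component of size ≥ 2 (or has a self-loop).
The vertices on cycles are {cron, queue, ingest, gateway} — 4 in total.

4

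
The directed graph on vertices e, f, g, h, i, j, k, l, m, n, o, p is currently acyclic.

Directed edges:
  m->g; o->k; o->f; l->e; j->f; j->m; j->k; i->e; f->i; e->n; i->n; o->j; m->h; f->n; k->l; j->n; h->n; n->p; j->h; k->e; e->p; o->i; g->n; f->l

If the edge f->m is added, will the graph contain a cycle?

No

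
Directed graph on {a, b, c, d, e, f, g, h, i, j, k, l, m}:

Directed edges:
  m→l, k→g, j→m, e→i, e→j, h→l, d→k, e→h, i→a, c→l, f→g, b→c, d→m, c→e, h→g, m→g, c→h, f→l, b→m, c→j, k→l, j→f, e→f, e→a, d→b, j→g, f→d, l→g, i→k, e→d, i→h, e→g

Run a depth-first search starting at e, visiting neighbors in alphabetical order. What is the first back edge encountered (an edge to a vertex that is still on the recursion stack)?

c->e

DFS from e (visiting neighbors in alphabetical order); mark gray on enter, black on exit:
e gray
  a gray
  a black
  d gray
    b gray
      c gray
        c→e: e is gray → back edge
First back edge: c → e.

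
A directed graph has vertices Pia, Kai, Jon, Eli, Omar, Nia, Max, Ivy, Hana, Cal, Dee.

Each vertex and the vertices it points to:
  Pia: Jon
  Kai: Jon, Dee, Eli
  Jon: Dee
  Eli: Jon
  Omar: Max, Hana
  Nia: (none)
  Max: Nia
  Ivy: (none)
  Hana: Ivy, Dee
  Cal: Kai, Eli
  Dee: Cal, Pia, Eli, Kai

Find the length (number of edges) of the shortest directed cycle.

2

For each vertex v, BFS finds the shortest path from v back to v.
The shortest such closed walk is Dee → Kai → Dee, length 2.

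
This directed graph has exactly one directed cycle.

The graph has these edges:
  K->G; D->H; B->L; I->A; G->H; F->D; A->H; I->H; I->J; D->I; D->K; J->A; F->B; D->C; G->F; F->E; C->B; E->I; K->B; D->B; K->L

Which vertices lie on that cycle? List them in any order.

D, F, G, K

DFS with gray/black marking from G:
G gray
  F gray
    D gray
      K gray
        B gray
          L gray
          L black
        B black
        K→L: L black — skip
        K→G: G is gray → back edge
Back edge closes the cycle G → F → D → K → G; its vertices are {D, F, G, K}.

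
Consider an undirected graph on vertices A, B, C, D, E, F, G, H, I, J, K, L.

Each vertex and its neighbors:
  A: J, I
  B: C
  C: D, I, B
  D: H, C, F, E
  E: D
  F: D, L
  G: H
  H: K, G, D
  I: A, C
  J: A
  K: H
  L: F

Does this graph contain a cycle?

DFS, tracking each vertex's parent; an edge to a visited non-parent vertex closes a cycle.
Start from C:
visit C (parent –)
  visit D (parent C)
    visit H (parent D)
      visit K (parent H)
        K–H: parent, skip
      visit G (parent H)
        G–H: parent, skip
      H–D: parent, skip
    D–C: parent, skip
    visit F (parent D)
      F–D: parent, skip
      visit L (parent F)
        L–F: parent, skip
    visit E (parent D)
      E–D: parent, skip
  visit I (parent C)
    visit A (parent I)
      visit J (parent A)
        J–A: parent, skip
      A–I: parent, skip
    I–C: parent, skip
  visit B (parent C)
    B–C: parent, skip
No non-parent visited neighbor found — the graph is a forest.

No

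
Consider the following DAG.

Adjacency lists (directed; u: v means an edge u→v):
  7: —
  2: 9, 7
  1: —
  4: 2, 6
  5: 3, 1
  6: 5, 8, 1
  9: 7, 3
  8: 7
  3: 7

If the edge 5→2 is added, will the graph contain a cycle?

No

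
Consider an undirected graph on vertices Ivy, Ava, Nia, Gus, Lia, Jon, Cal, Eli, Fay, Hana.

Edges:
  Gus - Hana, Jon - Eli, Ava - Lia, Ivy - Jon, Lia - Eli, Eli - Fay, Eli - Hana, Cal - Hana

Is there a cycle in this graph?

No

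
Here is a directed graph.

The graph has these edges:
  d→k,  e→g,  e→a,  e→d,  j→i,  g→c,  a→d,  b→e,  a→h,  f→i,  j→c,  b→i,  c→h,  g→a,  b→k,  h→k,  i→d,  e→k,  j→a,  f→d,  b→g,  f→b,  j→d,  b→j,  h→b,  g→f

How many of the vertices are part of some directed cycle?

A vertex is on a directed cycle iff it belongs to a strongly connected component of size ≥ 2 (or has a self-loop).
The vertices on cycles are {a, b, c, e, f, g, h, j} — 8 in total.

8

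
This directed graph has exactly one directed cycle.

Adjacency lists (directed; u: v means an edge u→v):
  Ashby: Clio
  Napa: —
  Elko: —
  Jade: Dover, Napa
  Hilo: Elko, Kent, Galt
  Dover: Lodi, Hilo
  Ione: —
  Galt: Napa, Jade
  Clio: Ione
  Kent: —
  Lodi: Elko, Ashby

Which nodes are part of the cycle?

Galt, Hilo, Jade, Dover

DFS with gray/black marking from Dover:
Dover gray
  Lodi gray
    Elko gray
    Elko black
    Ashby gray
      Clio gray
        Ione gray
        Ione black
      Clio black
    Ashby black
  Lodi black
  Hilo gray
    Hilo→Elko: Elko black — skip
    Kent gray
    Kent black
    Galt gray
      Napa gray
      Napa black
      Jade gray
        Jade→Dover: Dover is gray → back edge
Back edge closes the cycle Dover → Hilo → Galt → Jade → Dover; its vertices are {Galt, Hilo, Jade, Dover}.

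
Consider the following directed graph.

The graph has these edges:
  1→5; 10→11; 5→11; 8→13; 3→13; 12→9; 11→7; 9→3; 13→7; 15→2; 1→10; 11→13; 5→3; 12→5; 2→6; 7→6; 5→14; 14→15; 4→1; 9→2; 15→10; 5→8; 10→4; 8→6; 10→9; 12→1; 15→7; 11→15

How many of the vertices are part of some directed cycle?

A vertex is on a directed cycle iff it belongs to a strongly connected component of size ≥ 2 (or has a self-loop).
The vertices on cycles are {1, 4, 5, 10, 11, 14, 15} — 7 in total.

7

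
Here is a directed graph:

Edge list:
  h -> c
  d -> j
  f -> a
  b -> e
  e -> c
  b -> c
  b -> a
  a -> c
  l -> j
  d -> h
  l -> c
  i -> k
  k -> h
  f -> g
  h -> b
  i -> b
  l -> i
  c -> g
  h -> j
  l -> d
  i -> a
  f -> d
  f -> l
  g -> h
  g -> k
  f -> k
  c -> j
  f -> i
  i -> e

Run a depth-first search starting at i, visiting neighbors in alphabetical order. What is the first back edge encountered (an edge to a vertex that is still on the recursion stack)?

b->a

DFS from i (visiting neighbors in alphabetical order); mark gray on enter, black on exit:
i gray
  a gray
    c gray
      g gray
        h gray
          b gray
            b→a: a is gray → back edge
First back edge: b → a.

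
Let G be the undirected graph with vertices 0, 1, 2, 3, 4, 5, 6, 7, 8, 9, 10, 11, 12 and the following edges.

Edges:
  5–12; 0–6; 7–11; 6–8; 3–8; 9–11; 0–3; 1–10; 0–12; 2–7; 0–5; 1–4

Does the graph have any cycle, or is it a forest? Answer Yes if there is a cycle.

DFS, tracking each vertex's parent; an edge to a visited non-parent vertex closes a cycle.
Start from 8:
visit 8 (parent –)
  visit 6 (parent 8)
    visit 0 (parent 6)
      0–6: parent, skip
      visit 12 (parent 0)
        visit 5 (parent 12)
          5–0: 0 visited and ≠ parent → cycle
Cycle: 0 – 12 – 5 – 0.

Yes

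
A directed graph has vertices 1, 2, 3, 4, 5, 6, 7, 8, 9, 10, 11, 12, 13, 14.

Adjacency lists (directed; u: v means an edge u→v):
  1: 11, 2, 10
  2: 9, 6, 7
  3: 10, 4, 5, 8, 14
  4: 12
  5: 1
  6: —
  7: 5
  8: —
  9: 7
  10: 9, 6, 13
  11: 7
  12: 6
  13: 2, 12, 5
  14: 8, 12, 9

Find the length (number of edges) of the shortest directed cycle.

For each vertex v, BFS finds the shortest path from v back to v.
The shortest such closed walk is 10 → 13 → 5 → 1 → 10, length 4.

4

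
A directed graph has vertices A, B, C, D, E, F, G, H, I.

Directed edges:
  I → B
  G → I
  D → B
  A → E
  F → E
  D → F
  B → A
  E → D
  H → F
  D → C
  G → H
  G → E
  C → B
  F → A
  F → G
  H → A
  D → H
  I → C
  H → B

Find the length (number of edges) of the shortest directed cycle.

3

For each vertex v, BFS finds the shortest path from v back to v.
The shortest such closed walk is G → H → F → G, length 3.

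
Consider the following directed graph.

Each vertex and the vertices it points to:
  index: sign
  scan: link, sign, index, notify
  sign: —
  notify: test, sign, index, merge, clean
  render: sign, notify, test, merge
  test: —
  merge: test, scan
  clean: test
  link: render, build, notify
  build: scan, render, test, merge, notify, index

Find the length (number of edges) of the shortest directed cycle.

For each vertex v, BFS finds the shortest path from v back to v.
The shortest such closed walk is link → build → scan → link, length 3.

3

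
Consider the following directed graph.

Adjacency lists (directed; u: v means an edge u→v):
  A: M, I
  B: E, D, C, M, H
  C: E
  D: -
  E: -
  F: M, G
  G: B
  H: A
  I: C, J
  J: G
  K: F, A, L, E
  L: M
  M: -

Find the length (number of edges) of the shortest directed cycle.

6

For each vertex v, BFS finds the shortest path from v back to v.
The shortest such closed walk is A → I → J → G → B → H → A, length 6.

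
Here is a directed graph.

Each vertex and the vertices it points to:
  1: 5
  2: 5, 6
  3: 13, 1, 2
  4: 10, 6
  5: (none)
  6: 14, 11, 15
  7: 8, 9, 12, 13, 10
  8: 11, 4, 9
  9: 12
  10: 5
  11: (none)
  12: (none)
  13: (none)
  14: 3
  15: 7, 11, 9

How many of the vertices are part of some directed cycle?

8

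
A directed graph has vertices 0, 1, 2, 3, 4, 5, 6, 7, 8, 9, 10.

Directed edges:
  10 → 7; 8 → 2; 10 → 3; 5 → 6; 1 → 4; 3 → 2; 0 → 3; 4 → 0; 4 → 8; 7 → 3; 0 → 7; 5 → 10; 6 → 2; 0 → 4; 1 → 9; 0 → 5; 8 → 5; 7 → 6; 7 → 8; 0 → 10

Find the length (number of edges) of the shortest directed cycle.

For each vertex v, BFS finds the shortest path from v back to v.
The shortest such closed walk is 4 → 0 → 4, length 2.

2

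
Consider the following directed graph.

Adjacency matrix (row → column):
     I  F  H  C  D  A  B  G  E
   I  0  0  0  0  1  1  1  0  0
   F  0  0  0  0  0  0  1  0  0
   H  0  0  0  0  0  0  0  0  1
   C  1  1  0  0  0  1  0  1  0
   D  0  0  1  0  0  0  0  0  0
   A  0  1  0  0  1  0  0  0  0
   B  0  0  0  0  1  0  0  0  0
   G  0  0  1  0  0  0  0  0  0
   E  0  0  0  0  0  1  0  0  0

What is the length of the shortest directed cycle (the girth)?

4

For each vertex v, BFS finds the shortest path from v back to v.
The shortest such closed walk is H → E → A → D → H, length 4.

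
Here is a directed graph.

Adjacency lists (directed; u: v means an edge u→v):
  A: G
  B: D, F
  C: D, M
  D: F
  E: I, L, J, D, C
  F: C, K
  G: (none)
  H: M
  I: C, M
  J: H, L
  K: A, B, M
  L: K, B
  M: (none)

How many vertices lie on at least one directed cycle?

A vertex is on a directed cycle iff it belongs to a strongly connected component of size ≥ 2 (or has a self-loop).
The vertices on cycles are {B, C, D, F, K} — 5 in total.

5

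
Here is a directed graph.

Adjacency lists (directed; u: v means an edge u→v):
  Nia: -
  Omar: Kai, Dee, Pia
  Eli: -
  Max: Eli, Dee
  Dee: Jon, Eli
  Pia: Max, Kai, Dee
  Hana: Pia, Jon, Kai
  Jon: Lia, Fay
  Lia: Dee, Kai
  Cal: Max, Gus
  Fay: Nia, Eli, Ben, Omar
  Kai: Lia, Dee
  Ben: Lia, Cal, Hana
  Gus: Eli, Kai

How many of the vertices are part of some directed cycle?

12

A vertex is on a directed cycle iff it belongs to a strongly connected component of size ≥ 2 (or has a self-loop).
The vertices on cycles are {Ben, Cal, Dee, Fay, Gus, Jon, Kai, Lia, Max, Pia, Hana, Omar} — 12 in total.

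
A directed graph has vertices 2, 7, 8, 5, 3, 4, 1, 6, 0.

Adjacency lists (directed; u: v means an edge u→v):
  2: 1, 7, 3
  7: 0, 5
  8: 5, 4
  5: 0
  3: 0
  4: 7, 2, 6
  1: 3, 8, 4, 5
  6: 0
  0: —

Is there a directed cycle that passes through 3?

No

3 lies on a cycle iff there is a path from 3 back to itself.
Exploring from 3, it never reaches itself; equivalently, its strongly connected component is a singleton.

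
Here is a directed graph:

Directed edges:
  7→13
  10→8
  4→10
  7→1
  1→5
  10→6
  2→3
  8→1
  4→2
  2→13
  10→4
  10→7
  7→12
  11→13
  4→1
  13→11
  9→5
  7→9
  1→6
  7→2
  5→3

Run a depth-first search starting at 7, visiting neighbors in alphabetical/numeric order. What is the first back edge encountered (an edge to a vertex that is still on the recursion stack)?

11->13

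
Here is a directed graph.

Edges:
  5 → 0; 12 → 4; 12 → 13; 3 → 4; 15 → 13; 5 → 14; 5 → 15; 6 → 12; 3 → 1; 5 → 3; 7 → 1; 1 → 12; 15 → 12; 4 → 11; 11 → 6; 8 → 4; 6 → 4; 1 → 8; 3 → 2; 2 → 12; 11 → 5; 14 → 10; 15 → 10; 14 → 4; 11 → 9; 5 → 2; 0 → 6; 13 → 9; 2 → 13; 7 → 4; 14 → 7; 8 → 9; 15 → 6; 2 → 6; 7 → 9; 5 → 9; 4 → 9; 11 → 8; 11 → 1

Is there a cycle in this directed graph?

DFS with white/gray/black marking, starting from 13:
13 gray
  9 gray
  9 black
13 black
0 gray
  6 gray
    12 gray
      12→13: 13 black — skip
      4 gray
        4→9: 9 black — skip
        11 gray
          8 gray
            8→9: 9 black — skip
            8→4: 4 is gray → back edge
Back edge found, so a cycle exists: 4 → 11 → 8 → 4.

Yes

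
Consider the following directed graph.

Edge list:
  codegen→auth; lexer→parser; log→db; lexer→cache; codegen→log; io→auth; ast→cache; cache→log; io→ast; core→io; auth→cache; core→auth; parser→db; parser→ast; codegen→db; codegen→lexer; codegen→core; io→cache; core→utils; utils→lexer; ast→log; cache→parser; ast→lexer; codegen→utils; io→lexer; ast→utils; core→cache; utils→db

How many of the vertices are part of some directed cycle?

5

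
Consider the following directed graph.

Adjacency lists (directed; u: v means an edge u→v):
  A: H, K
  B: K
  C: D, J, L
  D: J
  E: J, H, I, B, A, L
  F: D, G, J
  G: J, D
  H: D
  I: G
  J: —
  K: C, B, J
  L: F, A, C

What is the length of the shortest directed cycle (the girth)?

2

For each vertex v, BFS finds the shortest path from v back to v.
The shortest such closed walk is B → K → B, length 2.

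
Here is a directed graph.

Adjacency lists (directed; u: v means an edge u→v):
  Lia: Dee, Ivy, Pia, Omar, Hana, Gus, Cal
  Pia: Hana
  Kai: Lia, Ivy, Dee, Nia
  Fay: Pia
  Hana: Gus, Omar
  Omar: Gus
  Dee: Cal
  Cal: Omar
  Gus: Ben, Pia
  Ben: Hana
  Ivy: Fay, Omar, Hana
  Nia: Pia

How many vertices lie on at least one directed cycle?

5

A vertex is on a directed cycle iff it belongs to a strongly connected component of size ≥ 2 (or has a self-loop).
The vertices on cycles are {Ben, Gus, Pia, Hana, Omar} — 5 in total.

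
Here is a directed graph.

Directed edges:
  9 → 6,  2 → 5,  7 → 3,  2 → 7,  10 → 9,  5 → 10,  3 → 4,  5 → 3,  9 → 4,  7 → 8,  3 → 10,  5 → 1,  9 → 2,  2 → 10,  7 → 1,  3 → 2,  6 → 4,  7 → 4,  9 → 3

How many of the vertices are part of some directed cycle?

6

A vertex is on a directed cycle iff it belongs to a strongly connected component of size ≥ 2 (or has a self-loop).
The vertices on cycles are {2, 3, 5, 7, 9, 10} — 6 in total.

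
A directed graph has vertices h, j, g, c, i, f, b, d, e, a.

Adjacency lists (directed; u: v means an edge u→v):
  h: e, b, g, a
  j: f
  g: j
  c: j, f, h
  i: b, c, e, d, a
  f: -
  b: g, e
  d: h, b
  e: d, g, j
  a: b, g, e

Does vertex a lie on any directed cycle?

Yes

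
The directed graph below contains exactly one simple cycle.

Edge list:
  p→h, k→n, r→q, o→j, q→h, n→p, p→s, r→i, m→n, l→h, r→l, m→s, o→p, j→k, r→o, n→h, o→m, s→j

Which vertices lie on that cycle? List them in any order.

j, k, n, p, s

DFS with gray/black marking from j:
j gray
  k gray
    n gray
      p gray
        h gray
        h black
        s gray
          s→j: j is gray → back edge
Back edge closes the cycle j → k → n → p → s → j; its vertices are {j, k, n, p, s}.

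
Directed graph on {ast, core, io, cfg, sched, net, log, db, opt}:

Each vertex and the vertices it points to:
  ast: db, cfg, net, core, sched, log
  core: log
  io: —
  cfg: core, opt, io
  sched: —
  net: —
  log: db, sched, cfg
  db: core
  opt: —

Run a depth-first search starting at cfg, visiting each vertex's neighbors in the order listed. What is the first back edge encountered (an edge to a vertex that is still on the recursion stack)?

db→core

DFS from cfg (visiting each vertex's neighbors in the order listed); mark gray on enter, black on exit:
cfg gray
  core gray
    log gray
      db gray
        db→core: core is gray → back edge
First back edge: db → core.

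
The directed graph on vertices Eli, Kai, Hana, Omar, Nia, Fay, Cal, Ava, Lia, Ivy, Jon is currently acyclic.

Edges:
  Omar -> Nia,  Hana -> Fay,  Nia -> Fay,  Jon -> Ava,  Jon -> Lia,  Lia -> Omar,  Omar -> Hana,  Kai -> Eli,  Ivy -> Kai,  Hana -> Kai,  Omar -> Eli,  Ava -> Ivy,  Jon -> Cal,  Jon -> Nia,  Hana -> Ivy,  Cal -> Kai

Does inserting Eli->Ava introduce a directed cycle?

Adding Eli→Ava creates a cycle iff Ava can already reach Eli.
Path from Ava: Ava → Ivy → Kai → Eli.
So Ava → … → Eli → Ava is a cycle.

Yes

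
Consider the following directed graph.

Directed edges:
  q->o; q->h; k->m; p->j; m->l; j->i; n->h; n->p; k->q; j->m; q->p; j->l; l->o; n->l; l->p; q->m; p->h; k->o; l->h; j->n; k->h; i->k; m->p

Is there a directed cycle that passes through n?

n is on a cycle iff n can reach itself via ≥1 edge.
n → p → j → n — yes.

Yes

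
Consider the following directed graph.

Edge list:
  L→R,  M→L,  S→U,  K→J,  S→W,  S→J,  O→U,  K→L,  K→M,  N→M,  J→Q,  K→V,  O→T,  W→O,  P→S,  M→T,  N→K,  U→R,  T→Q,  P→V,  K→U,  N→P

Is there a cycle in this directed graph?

No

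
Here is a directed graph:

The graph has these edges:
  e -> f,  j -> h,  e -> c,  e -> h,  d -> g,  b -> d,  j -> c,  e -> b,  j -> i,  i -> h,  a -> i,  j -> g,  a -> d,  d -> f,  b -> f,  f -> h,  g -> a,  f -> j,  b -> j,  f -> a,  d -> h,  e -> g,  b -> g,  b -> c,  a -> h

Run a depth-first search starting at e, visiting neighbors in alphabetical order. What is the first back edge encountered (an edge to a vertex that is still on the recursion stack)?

a→d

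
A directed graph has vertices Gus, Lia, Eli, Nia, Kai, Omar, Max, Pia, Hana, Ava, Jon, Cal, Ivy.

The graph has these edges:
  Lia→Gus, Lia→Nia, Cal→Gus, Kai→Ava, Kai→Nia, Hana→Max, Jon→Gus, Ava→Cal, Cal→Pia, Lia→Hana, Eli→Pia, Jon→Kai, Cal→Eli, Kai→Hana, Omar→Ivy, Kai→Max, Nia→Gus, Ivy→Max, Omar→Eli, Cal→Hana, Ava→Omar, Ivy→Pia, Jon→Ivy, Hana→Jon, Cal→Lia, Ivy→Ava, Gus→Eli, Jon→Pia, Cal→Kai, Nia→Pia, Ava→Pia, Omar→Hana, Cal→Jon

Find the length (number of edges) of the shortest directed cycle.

3

For each vertex v, BFS finds the shortest path from v back to v.
The shortest such closed walk is Cal → Kai → Ava → Cal, length 3.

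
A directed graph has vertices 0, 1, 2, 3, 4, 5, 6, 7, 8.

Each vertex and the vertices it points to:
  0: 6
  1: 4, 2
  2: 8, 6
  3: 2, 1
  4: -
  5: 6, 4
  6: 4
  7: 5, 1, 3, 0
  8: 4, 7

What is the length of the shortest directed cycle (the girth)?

4

For each vertex v, BFS finds the shortest path from v back to v.
The shortest such closed walk is 7 → 1 → 2 → 8 → 7, length 4.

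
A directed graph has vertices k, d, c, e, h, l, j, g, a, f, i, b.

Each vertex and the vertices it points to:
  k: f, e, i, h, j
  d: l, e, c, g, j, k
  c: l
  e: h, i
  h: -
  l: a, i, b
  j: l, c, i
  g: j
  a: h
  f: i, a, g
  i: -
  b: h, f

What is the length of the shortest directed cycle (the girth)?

5

For each vertex v, BFS finds the shortest path from v back to v.
The shortest such closed walk is l → b → f → g → j → l, length 5.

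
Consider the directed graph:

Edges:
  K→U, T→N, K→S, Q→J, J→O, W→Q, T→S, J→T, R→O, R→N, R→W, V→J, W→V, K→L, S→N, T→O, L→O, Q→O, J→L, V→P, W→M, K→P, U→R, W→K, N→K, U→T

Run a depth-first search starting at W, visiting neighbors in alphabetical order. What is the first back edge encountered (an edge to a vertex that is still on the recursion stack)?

N→K

DFS from W (visiting neighbors in alphabetical order); mark gray on enter, black on exit:
W gray
  K gray
    L gray
      O gray
      O black
    L black
    P gray
    P black
    S gray
      N gray
        N→K: K is gray → back edge
First back edge: N → K.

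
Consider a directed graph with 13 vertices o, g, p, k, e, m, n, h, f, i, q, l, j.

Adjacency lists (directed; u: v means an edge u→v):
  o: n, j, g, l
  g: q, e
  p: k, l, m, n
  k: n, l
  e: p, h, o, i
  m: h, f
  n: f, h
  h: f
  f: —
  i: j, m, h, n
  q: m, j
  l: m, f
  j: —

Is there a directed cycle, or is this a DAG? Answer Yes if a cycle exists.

DFS with white/gray/black marking, starting from n:
n gray
  f gray
  f black
  h gray
    h→f: f black — skip
  h black
n black
o gray
  o→n: n black — skip
  j gray
  j black
  g gray
    q gray
      m gray
        m→h: h black — skip
        m→f: f black — skip
      m black
      q→j: j black — skip
    q black
    e gray
      p gray
        k gray
          k→n: n black — skip
          l gray
            l→m: m black — skip
            l→f: f black — skip
          l black
        k black
        p→l: l black — skip
        p→m: m black — skip
        p→n: n black — skip
      p black
      e→h: h black — skip
      e→o: o is gray → back edge
Back edge found, so a cycle exists: o → g → e → o.

Yes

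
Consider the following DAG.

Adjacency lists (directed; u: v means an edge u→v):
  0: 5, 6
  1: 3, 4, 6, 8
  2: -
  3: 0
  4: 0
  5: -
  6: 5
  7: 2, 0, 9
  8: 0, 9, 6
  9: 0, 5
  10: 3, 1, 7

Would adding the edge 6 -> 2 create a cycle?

No

Adding 6→2 creates a cycle iff 2 can already reach 6.
Explore from 2: no path reaches 6. The graph stays acyclic.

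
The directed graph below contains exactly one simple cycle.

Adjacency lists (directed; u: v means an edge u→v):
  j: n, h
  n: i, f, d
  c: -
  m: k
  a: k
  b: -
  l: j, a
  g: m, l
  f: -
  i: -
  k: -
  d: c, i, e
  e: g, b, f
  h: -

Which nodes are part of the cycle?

DFS with gray/black marking from d:
d gray
  c gray
  c black
  i gray
  i black
  e gray
    g gray
      m gray
        k gray
        k black
      m black
      l gray
        j gray
          n gray
            n→i: i black — skip
            f gray
            f black
            n→d: d is gray → back edge
Back edge closes the cycle d → e → g → l → j → n → d; its vertices are {d, e, g, j, l, n}.

d, e, g, j, l, n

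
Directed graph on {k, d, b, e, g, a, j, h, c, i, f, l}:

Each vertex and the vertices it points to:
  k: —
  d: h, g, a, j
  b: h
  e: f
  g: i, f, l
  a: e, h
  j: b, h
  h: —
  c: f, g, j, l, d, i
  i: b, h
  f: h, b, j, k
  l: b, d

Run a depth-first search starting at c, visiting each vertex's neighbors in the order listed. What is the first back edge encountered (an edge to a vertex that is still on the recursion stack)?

d→g

DFS from c (visiting each vertex's neighbors in the order listed); mark gray on enter, black on exit:
c gray
  f gray
    h gray
    h black
    b gray
      b→h: h black — skip
    b black
    j gray
      j→b: b black — skip
      j→h: h black — skip
    j black
    k gray
    k black
  f black
  g gray
    i gray
      i→b: b black — skip
      i→h: h black — skip
    i black
    g→f: f black — skip
    l gray
      l→b: b black — skip
      d gray
        d→h: h black — skip
        d→g: g is gray → back edge
First back edge: d → g.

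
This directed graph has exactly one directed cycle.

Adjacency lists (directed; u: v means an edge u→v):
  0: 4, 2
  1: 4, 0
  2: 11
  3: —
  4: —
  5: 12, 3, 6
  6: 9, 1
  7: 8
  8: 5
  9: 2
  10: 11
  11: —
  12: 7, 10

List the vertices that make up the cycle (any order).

5, 7, 8, 12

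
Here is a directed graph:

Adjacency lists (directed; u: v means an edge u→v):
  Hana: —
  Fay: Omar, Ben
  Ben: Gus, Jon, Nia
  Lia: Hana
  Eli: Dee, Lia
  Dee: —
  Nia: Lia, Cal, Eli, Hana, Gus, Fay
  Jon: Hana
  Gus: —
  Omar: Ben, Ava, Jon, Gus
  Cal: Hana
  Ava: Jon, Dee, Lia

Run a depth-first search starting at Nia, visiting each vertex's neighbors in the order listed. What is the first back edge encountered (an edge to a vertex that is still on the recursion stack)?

Ben->Nia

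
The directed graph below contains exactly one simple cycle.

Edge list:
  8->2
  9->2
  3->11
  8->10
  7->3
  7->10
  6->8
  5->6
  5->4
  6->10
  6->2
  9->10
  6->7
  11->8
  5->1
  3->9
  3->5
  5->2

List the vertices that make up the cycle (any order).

3, 5, 6, 7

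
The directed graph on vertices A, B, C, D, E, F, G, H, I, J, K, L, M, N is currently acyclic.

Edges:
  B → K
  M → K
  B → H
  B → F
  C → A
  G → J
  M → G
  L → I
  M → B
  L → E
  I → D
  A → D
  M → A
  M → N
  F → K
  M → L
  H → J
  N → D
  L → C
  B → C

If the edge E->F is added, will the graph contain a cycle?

Adding E→F creates a cycle iff F can already reach E.
Explore from F: no path reaches E. The graph stays acyclic.

No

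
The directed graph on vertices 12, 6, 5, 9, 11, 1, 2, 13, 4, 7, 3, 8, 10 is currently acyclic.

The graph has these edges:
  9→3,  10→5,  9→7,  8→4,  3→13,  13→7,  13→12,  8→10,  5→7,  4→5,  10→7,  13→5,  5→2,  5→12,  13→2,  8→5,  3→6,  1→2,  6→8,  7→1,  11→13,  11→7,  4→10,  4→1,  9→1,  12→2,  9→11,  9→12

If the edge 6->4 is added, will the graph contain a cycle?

No

Adding 6→4 creates a cycle iff 4 can already reach 6.
Explore from 4: no path reaches 6. The graph stays acyclic.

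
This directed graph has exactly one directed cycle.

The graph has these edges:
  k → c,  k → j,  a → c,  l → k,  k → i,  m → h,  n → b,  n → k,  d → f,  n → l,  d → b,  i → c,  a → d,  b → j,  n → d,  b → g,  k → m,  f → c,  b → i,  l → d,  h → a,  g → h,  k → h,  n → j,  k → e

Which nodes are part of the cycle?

DFS with gray/black marking from d:
d gray
  b gray
    g gray
      h gray
        a gray
          c gray
          c black
          a→d: d is gray → back edge
Back edge closes the cycle d → b → g → h → a → d; its vertices are {a, b, d, g, h}.

a, b, d, g, h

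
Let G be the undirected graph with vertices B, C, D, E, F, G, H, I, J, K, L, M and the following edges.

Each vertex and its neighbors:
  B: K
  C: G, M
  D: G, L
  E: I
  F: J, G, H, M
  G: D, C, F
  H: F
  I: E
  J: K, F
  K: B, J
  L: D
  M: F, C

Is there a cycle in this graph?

DFS, tracking each vertex's parent; an edge to a visited non-parent vertex closes a cycle.
Start from H:
visit H (parent –)
  visit F (parent H)
    visit J (parent F)
      visit K (parent J)
        visit B (parent K)
          B–K: parent, skip
        K–J: parent, skip
      J–F: parent, skip
    visit G (parent F)
      visit D (parent G)
        D–G: parent, skip
        visit L (parent D)
          L–D: parent, skip
      visit C (parent G)
        C–G: parent, skip
        visit M (parent C)
          M–F: F visited and ≠ parent → cycle
Cycle: F – G – C – M – F.

Yes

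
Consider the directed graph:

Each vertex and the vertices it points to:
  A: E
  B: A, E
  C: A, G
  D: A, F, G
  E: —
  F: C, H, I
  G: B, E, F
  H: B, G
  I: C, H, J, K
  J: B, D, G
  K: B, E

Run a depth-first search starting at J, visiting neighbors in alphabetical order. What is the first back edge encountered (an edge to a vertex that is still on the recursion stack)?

G→F

DFS from J (visiting neighbors in alphabetical order); mark gray on enter, black on exit:
J gray
  B gray
    A gray
      E gray
      E black
    A black
    B→E: E black — skip
  B black
  D gray
    D→A: A black — skip
    F gray
      C gray
        C→A: A black — skip
        G gray
          G→B: B black — skip
          G→E: E black — skip
          G→F: F is gray → back edge
First back edge: G → F.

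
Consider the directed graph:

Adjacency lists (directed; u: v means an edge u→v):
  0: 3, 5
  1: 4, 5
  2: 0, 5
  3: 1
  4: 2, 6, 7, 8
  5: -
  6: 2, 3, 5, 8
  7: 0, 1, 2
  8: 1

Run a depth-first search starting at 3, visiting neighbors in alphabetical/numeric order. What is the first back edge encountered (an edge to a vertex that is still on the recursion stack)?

0→3

DFS from 3 (visiting neighbors in alphabetical/numeric order); mark gray on enter, black on exit:
3 gray
  1 gray
    4 gray
      2 gray
        0 gray
          0→3: 3 is gray → back edge
First back edge: 0 → 3.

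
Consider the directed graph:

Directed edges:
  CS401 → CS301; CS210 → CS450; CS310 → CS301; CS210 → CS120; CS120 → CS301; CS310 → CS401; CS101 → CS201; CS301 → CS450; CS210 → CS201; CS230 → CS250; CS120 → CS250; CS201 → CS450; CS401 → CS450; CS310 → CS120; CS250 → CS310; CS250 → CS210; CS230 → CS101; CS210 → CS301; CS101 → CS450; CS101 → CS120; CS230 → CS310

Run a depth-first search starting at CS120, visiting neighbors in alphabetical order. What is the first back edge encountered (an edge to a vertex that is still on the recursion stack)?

CS210→CS120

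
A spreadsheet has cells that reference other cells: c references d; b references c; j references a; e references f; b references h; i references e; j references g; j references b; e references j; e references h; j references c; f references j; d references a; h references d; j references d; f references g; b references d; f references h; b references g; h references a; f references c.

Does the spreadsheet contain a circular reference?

DFS with white/gray/black marking, starting from c:
c gray
  d gray
    a gray
    a black
  d black
c black
b gray
  b→c: c black — skip
  g gray
  g black
  b→d: d black — skip
  h gray
    h→d: d black — skip
    h→a: a black — skip
  h black
b black
e gray
  f gray
    f→h: h black — skip
    f→g: g black — skip
    f→c: c black — skip
    j gray
      j→b: b black — skip
      j→a: a black — skip
      j→d: d black — skip
      j→c: c black — skip
      j→g: g black — skip
    j black
  f black
  e→j: j black — skip
  e→h: h black — skip
e black
i gray
  i→e: e black — skip
i black
Every edge goes to a white or black vertex — no back edge, so the graph is acyclic.

No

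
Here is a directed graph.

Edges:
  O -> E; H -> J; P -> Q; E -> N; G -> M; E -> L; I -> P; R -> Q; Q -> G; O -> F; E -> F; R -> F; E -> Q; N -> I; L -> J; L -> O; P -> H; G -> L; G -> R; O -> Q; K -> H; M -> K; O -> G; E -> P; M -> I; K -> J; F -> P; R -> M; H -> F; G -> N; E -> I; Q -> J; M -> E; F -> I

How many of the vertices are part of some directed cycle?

13

A vertex is on a directed cycle iff it belongs to a strongly connected component of size ≥ 2 (or has a self-loop).
The vertices on cycles are {E, F, G, H, I, K, L, M, N, O, P, Q, R} — 13 in total.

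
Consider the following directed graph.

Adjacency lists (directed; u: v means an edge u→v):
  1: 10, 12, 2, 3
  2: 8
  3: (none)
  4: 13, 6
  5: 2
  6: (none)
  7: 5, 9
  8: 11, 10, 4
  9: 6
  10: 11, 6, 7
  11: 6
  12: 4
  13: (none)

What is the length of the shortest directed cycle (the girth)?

5

For each vertex v, BFS finds the shortest path from v back to v.
The shortest such closed walk is 2 → 8 → 10 → 7 → 5 → 2, length 5.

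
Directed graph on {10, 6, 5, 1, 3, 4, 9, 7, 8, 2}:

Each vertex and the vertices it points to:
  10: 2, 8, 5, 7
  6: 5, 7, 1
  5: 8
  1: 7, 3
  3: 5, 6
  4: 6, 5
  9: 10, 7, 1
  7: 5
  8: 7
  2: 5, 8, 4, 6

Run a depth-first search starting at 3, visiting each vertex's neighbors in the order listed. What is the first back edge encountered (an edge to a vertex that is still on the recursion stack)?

7→5

DFS from 3 (visiting each vertex's neighbors in the order listed); mark gray on enter, black on exit:
3 gray
  5 gray
    8 gray
      7 gray
        7→5: 5 is gray → back edge
First back edge: 7 → 5.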